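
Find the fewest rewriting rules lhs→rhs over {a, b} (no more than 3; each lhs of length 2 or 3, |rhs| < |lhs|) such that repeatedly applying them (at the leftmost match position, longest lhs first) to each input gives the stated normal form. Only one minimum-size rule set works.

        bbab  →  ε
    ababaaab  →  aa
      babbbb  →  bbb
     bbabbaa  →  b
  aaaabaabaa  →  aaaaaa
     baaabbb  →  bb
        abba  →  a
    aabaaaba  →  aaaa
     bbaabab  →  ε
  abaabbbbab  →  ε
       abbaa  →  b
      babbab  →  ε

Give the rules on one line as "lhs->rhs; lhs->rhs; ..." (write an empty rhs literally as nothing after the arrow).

  | bbab => bab => ab => ε
  | ababaaab => abaaab => aaab => aa
  | babbbb => abbbb => bbb
  | bbabbaa => babbaa => abbaa => baa => b

ab->; ba->a; baa->b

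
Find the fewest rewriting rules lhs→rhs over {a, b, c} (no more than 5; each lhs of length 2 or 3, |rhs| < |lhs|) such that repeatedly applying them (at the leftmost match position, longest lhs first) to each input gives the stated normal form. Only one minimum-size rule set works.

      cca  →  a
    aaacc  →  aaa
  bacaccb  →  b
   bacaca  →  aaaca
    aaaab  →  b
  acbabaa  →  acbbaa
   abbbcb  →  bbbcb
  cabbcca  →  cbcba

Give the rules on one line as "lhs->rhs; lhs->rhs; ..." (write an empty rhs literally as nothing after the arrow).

  | cca => a
  | aaacc => aaa
  | bacaccb => aaaccb => aaab => aab => ab => b
  | bacaca => aaaca

ab->b; bac->aa; bcc->cb; cc->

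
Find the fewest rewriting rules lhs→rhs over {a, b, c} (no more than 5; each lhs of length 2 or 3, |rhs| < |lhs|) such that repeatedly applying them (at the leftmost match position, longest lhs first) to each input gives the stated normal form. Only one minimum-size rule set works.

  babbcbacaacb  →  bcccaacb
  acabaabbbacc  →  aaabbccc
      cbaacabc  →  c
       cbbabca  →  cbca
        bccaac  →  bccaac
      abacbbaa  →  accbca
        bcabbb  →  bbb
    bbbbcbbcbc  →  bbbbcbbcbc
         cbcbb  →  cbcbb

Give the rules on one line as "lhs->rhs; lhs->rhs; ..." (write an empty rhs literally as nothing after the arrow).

ba->c; bab->; cab->; cac->

  | babbcbacaacb => bcbacaacb => bcccaacb
  | acabaabbbacc => aaabbbacc => aaabbccc
  | cbaacabc => ccacabc => cabc => c
  | cbbabca => cbca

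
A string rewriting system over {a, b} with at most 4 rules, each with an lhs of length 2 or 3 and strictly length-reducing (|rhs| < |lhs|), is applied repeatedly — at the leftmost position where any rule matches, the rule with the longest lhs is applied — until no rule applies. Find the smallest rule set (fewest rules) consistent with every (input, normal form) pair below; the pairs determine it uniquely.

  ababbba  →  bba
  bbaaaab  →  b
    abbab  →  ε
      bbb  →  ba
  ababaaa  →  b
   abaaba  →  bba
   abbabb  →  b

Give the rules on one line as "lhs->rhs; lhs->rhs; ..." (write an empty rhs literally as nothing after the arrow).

aaa->b; aab->; ab->a; bbb->ba

  | ababbba => aabbba => bba
  | bbaaaab => bbbab => baab => b
  | abbab => abab => aab => ε
  | bbb => ba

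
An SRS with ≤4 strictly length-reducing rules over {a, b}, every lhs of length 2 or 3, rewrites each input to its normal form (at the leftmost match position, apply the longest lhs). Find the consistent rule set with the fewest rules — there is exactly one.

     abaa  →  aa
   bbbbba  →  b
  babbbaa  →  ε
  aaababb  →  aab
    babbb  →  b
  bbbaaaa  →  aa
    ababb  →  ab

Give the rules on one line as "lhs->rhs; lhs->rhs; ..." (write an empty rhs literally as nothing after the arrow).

  | abaa => aa
  | bbbbba => bbbba => bbba => bba => b
  | babbbaa => bbbaa => bbaa => ba => ε
  | aaababb => aababb => aabb => aab

aaa->aa; ba->; bb->b; bba->b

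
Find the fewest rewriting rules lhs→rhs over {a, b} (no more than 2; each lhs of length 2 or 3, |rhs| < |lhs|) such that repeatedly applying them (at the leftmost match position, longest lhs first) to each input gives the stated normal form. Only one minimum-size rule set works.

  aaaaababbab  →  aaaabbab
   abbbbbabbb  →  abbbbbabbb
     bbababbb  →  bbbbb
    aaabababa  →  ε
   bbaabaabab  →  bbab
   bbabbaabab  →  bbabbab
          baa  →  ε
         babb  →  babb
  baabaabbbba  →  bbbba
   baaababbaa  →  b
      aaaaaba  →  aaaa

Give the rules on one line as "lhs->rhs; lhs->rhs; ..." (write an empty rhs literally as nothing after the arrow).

aba->; baa->

  | aaaaababbab => aaaabbab
  | abbbbbabbb
  | bbababbb => bbbbb
  | aaabababa => aababa => aba => ε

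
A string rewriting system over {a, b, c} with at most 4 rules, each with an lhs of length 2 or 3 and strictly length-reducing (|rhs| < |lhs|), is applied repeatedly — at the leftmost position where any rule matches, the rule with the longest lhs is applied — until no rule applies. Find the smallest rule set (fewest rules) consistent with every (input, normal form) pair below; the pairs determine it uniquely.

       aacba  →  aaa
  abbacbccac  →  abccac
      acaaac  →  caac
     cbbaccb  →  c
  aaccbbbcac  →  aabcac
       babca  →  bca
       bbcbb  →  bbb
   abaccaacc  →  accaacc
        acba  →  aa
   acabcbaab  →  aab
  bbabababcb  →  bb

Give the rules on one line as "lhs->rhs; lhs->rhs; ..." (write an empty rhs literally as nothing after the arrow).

aca->c; ba->; cb->

  | aacba => aaa
  | abbacbccac => abcbccac => abccac
  | acaaac => caac
  | cbbaccb => baccb => ccb => c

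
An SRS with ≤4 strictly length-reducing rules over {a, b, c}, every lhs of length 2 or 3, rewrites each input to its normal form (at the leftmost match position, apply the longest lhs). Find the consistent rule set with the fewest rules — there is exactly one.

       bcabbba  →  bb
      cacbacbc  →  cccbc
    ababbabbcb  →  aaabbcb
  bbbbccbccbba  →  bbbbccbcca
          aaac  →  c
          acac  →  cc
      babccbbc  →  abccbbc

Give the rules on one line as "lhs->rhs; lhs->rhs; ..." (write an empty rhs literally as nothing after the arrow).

  | bcabbba => bcabba => bcaba => bcaa => bb
  | cacbacbc => ccbacbc => ccacbc => cccbc
  | ababbabbcb => aabbabbcb => aababbcb => aaabbcb
  | bbbbccbccbba => bbbbccbccba => bbbbccbcca

ac->c; ba->a; caa->b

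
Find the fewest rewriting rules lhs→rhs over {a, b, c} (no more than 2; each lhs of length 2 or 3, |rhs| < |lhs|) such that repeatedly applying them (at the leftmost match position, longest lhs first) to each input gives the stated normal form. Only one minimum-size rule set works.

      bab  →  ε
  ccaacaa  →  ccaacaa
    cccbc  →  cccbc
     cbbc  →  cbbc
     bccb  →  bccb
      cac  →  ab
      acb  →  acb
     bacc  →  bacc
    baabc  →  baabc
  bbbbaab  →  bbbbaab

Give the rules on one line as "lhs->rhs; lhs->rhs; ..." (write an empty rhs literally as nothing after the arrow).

  | bab => ε
  | ccaacaa
  | cccbc
  | cbbc

bab->; cac->ab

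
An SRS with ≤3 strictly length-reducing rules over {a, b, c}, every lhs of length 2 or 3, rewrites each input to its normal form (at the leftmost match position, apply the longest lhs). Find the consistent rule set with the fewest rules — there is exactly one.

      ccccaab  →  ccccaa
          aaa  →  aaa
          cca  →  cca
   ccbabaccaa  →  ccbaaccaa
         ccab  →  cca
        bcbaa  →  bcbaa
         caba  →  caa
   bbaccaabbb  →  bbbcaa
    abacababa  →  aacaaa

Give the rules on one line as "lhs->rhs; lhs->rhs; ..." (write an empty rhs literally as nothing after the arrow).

ab->a; bac->bb

  | ccccaab => ccccaa
  | aaa
  | cca
  | ccbabaccaa => ccbaaccaa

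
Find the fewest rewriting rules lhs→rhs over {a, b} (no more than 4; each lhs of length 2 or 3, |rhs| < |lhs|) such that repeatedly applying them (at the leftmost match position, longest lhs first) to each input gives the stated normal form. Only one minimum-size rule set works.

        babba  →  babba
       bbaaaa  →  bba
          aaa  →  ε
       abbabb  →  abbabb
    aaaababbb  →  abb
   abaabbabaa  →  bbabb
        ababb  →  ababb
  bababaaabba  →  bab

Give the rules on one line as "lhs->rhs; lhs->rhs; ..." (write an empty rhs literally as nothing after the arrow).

  | babba
  | bbaaaa => bba
  | aaa => ε
  | abbabb

aa->b; aaa->; bbb->a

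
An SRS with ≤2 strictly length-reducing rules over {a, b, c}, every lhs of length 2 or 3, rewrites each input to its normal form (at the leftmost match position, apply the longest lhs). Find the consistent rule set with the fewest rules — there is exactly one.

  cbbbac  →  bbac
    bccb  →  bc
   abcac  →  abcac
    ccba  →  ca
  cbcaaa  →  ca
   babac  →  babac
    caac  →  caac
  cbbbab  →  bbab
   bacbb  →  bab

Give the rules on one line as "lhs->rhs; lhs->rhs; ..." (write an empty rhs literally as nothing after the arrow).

  | cbbbac => bbac
  | bccb => bc
  | abcac
  | ccba => ca

aaa->a; cb->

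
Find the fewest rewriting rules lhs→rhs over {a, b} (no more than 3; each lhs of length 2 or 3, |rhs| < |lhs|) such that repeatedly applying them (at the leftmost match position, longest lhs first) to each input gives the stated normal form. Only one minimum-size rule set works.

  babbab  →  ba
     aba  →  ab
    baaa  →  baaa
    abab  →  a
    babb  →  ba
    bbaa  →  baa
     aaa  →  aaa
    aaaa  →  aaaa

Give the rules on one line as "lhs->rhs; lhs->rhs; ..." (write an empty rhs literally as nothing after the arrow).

  | babbab => babab => babb => ba
  | aba => ab
  | baaa
  | abab => abb => a

aba->ab; bb->; bba->ba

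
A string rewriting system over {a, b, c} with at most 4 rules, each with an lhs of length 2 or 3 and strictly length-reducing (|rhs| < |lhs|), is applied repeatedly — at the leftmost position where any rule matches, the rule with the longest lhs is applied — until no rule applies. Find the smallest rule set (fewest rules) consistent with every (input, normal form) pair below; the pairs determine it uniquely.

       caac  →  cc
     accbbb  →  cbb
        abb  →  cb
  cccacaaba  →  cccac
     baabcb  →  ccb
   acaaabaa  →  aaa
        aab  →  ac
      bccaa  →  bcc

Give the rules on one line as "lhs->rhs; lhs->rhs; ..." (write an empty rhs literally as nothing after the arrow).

  | caac => cc
  | accbbb => abbb => cbb
  | abb => cb
  | cccacaaba => cccacba => cccac

ab->c; acc->a; ba->; caa->c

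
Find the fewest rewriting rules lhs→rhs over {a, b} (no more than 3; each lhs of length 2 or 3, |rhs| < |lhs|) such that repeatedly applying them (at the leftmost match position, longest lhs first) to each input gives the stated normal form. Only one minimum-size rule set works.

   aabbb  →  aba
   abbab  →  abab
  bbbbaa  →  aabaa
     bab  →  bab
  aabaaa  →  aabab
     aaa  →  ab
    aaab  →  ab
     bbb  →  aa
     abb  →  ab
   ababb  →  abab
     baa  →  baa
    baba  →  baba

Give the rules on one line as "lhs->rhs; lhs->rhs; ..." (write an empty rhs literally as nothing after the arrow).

  | aabbb => aaaa => aba
  | abbab => abab
  | bbbbaa => aabaa
  | bab

aaa->ab; bb->b; bbb->aa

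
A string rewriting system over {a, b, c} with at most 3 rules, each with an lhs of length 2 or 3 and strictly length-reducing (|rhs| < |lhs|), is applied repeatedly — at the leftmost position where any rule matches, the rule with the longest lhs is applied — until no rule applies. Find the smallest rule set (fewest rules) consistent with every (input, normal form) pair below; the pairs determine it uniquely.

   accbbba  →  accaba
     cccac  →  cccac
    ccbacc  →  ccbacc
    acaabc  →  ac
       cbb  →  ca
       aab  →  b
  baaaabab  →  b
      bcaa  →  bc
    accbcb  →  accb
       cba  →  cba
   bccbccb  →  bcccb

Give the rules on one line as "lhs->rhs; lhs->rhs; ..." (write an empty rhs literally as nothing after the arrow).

aa->; bb->a; cbc->c

  | accbbba => accaba
  | cccac
  | ccbacc
  | acaabc => acbc => ac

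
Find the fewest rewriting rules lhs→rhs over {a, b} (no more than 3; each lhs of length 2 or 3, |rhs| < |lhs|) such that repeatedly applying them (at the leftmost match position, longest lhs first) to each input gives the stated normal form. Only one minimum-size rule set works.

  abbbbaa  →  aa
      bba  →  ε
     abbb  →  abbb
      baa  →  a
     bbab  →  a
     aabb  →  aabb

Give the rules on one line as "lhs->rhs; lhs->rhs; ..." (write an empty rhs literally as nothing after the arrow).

  | abbbbaa => abbbaa => abbaa => abaa => aa
  | bba => ba => ε
  | abbb
  | baa => a

ba->; bab->a; bba->ba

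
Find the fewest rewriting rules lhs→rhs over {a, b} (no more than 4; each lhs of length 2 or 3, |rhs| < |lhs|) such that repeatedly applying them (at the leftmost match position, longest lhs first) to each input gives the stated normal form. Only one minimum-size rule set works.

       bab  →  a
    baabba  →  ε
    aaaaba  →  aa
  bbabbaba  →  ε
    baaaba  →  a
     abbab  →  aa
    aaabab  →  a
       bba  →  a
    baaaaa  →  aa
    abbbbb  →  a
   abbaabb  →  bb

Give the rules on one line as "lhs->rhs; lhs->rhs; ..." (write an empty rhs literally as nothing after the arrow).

aaa->; ab->a; ba->a

  | bab => ab => a
  | baabba => aabba => aaba => aaa => ε
  | aaaaba => aba => aa
  | bbabbaba => babbaba => abbaba => ababa => aaba => aaa => ε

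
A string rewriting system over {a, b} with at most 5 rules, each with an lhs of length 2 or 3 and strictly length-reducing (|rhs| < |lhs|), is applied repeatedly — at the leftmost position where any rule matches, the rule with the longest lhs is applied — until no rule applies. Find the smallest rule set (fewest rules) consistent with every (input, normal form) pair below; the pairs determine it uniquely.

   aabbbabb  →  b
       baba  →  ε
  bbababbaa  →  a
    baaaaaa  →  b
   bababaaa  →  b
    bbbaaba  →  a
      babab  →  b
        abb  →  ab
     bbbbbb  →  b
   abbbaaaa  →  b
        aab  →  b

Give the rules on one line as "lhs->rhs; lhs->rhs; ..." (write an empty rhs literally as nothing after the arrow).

aa->b; aaa->aa; ba->; bb->b

  | aabbbabb => bbbbabb => bbbabb => bbabb => babb => bb => b
  | baba => ba => ε
  | bbababbaa => bababbaa => babbaa => bbaa => baa => a
  | baaaaaa => aaaaa => aaaa => aaa => aa => b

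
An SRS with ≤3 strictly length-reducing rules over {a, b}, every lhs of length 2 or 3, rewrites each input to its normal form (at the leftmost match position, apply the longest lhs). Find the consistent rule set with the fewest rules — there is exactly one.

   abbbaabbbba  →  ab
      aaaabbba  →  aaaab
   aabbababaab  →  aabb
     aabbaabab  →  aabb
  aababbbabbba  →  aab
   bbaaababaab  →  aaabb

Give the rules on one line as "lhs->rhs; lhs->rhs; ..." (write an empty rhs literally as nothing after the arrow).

aba->ab; ba->a

  | abbbaabbbba => abbaabbbba => abaabbbba => ababbbba => abbbbba => abbbba => abbba => abba => aba => ab
  | aaaabbba => aaaabba => aaaaba => aaaab
  | aabbababaab => aabababaab => aabbabaab => aababaab => aabbaab => aabaab => aabab => aabb
  | aabbaabab => aabaabab => aababab => aabbab => aabab => aabb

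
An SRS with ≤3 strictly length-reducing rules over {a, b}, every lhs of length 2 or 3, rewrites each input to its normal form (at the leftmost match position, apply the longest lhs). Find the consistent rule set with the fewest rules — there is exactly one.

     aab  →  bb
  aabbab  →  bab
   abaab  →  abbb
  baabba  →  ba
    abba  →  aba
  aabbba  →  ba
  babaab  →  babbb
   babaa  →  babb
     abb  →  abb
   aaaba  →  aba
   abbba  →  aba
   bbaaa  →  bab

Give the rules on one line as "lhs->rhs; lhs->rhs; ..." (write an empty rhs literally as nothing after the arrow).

aa->b; aaa->ab; bba->ba

  | aab => bb
  | aabbab => bbbab => bbab => bab
  | abaab => abbb
  | baabba => bbbba => bbba => bba => ba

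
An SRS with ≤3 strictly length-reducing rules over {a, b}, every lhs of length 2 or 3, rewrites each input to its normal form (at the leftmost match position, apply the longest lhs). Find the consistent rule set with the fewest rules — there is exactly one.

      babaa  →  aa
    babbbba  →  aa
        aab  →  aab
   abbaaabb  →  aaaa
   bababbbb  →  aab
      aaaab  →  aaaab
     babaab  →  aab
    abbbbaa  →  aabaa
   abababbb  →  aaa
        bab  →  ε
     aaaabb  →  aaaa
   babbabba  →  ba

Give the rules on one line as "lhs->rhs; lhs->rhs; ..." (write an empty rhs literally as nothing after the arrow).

bab->; bb->; bbb->a

  | babaa => aa
  | babbbba => bbba => aa
  | aab
  | abbaaabb => aaaabb => aaaa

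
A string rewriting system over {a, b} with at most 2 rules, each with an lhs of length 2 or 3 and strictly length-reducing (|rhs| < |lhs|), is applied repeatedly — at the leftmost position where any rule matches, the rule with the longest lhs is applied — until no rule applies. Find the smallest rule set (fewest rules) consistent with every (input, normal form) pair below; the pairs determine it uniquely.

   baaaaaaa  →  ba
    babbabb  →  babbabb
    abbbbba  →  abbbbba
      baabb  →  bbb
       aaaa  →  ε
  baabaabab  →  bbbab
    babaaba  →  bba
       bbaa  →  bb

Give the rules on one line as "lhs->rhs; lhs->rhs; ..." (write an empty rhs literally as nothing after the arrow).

aa->; aba->a

  | baaaaaaa => baaaaa => baaa => ba
  | babbabb
  | abbbbba
  | baabb => bbb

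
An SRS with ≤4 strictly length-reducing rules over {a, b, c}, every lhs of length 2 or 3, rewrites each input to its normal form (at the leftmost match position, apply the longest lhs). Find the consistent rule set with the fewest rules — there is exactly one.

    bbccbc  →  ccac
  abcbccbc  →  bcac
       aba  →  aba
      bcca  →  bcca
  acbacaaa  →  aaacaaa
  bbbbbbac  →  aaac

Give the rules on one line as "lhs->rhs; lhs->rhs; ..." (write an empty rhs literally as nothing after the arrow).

abc->; bb->c; cb->a

  | bbccbc => cccbc => ccac
  | abcbccbc => bccbc => bcac
  | aba
  | bcca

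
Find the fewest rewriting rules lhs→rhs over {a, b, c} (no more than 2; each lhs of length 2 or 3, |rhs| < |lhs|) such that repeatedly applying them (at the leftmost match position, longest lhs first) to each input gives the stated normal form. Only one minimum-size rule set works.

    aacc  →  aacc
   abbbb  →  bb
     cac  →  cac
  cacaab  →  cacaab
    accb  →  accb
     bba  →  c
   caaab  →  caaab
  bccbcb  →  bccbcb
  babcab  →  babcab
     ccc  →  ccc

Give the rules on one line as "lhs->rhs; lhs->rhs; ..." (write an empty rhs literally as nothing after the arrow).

  | aacc
  | abbbb => bb
  | cac
  | cacaab

abb->; bba->c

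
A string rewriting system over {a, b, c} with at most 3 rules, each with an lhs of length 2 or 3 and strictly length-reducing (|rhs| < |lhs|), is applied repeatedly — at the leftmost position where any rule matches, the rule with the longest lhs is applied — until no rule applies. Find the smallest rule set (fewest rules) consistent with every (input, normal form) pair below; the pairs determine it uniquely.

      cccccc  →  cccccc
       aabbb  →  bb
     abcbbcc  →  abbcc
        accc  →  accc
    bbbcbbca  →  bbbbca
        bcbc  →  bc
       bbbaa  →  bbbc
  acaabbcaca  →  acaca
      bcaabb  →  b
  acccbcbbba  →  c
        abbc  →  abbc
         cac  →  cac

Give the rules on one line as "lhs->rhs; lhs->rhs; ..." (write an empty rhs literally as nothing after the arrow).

  | cccccc
  | aabbb => cbbb => bb
  | abcbbcc => abbcc
  | accc

aa->c; cb->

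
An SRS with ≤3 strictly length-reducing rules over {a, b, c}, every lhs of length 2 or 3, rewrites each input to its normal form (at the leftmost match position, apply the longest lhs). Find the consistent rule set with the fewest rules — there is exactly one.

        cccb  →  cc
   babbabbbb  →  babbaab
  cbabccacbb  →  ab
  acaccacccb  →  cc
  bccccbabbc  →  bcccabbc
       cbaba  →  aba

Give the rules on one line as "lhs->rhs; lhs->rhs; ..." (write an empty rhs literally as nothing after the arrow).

  | cccb => cc
  | babbabbbb => babbaab
  | cbabccacbb => abccacbb => abccbb => abcb => ab
  | acaccacccb => accacccb => cacccb => cccb => cc

ac->; bbb->a; cb->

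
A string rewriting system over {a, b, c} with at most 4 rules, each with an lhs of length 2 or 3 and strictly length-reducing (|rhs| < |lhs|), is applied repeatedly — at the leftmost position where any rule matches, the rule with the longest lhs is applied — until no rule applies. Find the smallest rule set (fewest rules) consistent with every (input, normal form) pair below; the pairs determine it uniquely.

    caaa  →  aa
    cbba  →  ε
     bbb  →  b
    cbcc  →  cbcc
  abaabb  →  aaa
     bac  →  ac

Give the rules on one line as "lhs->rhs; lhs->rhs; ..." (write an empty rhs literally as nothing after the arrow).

ba->a; bb->; ca->

  | caaa => aa
  | cbba => ca => ε
  | bbb => b
  | cbcc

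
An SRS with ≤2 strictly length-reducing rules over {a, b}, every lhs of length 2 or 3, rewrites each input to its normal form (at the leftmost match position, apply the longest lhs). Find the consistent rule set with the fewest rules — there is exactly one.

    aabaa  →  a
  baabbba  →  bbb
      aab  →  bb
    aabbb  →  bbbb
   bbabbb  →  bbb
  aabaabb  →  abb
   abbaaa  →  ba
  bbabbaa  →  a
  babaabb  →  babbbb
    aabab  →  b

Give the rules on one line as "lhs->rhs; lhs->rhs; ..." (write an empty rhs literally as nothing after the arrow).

aa->b; bba->

  | aabaa => bbaa => a
  | baabbba => bbbbba => bbb
  | aab => bb
  | aabbb => bbbb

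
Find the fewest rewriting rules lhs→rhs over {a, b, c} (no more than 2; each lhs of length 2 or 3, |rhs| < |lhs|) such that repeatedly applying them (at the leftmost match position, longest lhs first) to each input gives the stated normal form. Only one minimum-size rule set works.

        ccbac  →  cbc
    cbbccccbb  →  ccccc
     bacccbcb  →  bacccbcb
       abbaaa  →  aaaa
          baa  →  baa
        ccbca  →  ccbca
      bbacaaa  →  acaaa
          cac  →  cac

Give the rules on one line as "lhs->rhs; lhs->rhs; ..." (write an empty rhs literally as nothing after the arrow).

  | ccbac => cbc
  | cbbccccbb => cccccbb => ccccc
  | bacccbcb
  | abbaaa => aaaa

bb->; cba->b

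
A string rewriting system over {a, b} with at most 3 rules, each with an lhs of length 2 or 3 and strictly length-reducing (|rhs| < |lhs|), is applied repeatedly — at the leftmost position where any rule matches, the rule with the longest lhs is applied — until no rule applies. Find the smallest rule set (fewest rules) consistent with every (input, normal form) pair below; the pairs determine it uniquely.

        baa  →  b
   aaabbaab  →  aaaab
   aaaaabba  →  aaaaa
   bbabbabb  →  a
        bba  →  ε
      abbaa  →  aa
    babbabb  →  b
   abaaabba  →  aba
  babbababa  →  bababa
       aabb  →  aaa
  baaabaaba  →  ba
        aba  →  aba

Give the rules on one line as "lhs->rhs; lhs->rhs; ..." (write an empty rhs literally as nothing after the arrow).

  | baa => b
  | aaabbaab => aaaab
  | aaaaabba => aaaaa
  | bbabbabb => bbabb => bb => a

baa->b; bb->a; bba->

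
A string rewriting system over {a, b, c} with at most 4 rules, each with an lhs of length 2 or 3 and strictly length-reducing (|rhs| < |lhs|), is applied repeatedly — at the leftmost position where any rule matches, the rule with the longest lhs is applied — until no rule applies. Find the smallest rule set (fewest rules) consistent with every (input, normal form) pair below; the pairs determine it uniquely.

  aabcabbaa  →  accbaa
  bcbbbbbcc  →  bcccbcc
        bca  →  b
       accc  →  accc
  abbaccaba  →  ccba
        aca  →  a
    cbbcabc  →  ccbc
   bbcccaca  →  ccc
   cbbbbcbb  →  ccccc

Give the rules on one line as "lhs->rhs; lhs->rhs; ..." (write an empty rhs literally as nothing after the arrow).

abb->cc; bb->c; ca->

  | aabcabbaa => aabbbaa => accbaa
  | bcbbbbbcc => bccbbbcc => bcccbcc
  | bca => b
  | accc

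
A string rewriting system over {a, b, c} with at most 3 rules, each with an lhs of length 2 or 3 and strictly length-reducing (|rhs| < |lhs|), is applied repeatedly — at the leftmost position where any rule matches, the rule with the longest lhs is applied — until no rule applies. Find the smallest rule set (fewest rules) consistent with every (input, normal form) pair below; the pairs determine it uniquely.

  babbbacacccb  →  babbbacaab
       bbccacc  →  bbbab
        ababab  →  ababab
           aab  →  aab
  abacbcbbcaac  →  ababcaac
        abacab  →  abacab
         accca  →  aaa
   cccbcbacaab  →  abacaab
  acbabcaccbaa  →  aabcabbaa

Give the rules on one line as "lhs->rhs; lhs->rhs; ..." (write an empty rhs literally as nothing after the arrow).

cb->; cc->b; ccc->a

  | babbbacacccb => babbbacaab
  | bbccacc => bbbacc => bbbab
  | ababab
  | aab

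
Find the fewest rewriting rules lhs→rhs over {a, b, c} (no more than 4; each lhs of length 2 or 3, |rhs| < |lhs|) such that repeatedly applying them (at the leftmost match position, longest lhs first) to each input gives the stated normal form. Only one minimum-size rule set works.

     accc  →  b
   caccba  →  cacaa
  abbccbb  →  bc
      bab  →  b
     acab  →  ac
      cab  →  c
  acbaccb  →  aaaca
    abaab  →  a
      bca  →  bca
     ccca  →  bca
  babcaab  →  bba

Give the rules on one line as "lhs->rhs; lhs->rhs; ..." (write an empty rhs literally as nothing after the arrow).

ab->; abc->b; cb->a; ccc->bc

  | accc => abc => b
  | caccba => cacaa
  | abbccbb => bccbb => bcab => bc
  | bab => b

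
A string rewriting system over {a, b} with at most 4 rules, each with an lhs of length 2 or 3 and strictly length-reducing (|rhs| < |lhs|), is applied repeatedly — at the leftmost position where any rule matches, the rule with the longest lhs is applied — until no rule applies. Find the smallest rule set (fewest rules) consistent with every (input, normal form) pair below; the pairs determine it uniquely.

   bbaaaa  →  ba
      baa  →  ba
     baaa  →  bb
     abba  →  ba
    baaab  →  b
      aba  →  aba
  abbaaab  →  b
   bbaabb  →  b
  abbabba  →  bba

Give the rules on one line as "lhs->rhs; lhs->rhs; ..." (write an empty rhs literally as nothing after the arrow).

  | bbaaaa => bbba => ba
  | baa => ba
  | baaa => bb
  | abba => ba

aa->a; aaa->b; abb->b; bbb->b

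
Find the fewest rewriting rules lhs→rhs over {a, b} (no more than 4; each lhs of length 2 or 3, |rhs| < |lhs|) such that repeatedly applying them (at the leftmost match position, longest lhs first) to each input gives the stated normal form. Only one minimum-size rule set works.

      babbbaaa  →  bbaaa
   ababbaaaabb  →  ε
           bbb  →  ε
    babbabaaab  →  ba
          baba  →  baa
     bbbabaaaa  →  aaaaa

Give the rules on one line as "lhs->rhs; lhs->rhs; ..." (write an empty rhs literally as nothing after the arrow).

aab->ab; ab->a; abb->; bbb->

  | babbbaaa => bbaaa
  | ababbaaaabb => aabbaaaabb => abbaaaabb => aaaabb => aaabb => aabb => abb => ε
  | bbb => ε
  | babbabaaab => babaaab => baaaab => baaab => baab => bab => ba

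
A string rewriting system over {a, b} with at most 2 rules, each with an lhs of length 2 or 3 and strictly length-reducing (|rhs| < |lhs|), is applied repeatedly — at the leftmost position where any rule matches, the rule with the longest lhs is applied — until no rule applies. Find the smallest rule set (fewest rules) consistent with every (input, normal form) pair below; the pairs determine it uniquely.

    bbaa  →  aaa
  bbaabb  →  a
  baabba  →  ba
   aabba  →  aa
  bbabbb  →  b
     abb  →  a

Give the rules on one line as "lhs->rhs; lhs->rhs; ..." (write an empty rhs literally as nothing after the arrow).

  | bbaa => aaa
  | bbaabb => aaabb => aabb => abb => bb => a
  | baabba => babba => bbba => aba => ba
  | aabba => abba => bba => aa

ab->b; bb->a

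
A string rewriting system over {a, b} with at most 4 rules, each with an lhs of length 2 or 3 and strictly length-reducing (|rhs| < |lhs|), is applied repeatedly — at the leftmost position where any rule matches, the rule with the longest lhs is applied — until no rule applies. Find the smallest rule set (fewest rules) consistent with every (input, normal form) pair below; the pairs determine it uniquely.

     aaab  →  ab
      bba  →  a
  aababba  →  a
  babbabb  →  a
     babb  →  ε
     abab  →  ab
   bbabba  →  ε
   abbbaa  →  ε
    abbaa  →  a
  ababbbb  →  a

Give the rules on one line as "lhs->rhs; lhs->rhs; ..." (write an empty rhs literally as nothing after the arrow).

aa->; ba->; bb->

  | aaab => ab
  | bba => a
  | aababba => babba => bba => a
  | babbabb => bbabb => abb => a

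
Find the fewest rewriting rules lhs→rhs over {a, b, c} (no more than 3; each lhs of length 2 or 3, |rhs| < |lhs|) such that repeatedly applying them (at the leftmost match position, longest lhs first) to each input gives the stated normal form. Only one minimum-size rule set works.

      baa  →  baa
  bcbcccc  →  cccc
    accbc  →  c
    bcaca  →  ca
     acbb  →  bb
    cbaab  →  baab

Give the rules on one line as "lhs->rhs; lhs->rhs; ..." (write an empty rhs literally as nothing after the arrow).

  | baa
  | bcbcccc => cbcccc => bcccc => cccc
  | accbc => cbc => bc => c
  | bcaca => caca => ca

ac->; bc->c; cb->b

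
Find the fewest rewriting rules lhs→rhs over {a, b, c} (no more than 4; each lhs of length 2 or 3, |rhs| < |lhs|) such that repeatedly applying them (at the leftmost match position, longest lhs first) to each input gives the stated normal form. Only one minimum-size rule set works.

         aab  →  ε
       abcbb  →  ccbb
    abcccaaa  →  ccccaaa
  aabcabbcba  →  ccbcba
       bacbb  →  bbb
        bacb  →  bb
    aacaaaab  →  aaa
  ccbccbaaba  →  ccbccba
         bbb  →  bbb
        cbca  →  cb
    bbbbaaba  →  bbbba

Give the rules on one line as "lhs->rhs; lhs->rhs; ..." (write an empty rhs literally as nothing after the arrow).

ab->c; ac->; bca->b

  | aab => ac => ε
  | abcbb => ccbb
  | abcccaaa => ccccaaa
  | aabcabbcba => accabbcba => cabbcba => ccbcba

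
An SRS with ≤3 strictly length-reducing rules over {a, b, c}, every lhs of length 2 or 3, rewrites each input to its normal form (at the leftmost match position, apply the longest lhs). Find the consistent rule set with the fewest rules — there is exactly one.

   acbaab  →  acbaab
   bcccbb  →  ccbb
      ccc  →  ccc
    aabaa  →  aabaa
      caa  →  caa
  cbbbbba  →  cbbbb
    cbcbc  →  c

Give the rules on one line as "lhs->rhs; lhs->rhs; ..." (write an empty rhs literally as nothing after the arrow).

bba->b; bc->

  | acbaab
  | bcccbb => ccbb
  | ccc
  | aabaa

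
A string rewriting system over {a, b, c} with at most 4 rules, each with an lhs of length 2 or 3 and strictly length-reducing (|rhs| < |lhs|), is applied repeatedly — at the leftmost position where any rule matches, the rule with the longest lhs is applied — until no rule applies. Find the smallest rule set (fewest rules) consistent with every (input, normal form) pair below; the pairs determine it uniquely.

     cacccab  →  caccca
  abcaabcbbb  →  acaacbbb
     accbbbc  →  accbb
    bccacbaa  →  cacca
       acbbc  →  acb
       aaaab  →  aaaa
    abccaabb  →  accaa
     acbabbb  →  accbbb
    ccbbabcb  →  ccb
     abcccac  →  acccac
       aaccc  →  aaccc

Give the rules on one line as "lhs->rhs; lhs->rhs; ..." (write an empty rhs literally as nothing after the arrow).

  | cacccab => caccca
  | abcaabcbbb => acaabcbbb => acaacbbb
  | accbbbc => accbb
  | bccacbaa => cacbaa => cacca

ab->a; ba->c; bc->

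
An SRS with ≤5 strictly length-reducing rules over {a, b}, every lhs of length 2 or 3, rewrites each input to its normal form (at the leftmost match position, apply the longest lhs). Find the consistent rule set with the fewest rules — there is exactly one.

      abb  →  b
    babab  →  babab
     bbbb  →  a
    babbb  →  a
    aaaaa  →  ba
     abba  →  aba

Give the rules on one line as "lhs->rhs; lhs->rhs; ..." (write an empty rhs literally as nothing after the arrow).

aa->b; bb->a; bba->ba; bbb->bb

  | abb => aa => b
  | babab
  | bbbb => bbb => bb => a
  | babbb => babb => baa => bb => a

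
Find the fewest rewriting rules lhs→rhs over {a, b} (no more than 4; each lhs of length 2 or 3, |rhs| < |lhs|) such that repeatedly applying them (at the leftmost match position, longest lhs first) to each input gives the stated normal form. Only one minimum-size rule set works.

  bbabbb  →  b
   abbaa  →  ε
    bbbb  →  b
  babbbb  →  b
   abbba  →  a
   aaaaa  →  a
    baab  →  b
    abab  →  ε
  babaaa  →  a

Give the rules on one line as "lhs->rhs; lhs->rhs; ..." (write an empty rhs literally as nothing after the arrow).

  | bbabbb => babbb => abbb => bb => b
  | abbaa => baa => aa => ε
  | bbbb => bbb => bb => b
  | babbbb => abbbb => bbb => bb => b

aa->; ab->; ba->a; bb->b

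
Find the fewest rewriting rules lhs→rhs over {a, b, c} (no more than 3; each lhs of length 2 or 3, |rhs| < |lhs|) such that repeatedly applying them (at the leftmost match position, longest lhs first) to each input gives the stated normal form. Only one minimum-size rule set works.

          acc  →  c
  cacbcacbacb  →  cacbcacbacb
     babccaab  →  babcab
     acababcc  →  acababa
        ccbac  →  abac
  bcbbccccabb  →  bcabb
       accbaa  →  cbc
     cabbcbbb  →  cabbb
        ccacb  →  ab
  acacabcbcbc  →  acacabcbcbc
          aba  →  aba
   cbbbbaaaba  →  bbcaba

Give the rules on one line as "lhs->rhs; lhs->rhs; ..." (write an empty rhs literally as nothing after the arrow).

aa->c; cbb->; cc->a

  | acc => aa => c
  | cacbcacbacb
  | babccaab => babaaab => babcab
  | acababcc => acababa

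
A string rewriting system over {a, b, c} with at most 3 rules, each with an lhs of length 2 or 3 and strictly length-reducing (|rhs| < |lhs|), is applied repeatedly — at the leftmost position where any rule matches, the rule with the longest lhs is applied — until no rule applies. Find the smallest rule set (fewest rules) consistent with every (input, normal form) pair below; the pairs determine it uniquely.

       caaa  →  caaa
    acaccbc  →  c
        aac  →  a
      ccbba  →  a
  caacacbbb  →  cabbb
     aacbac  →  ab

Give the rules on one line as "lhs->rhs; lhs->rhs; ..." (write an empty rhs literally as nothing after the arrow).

  | caaa
  | acaccbc => accbc => cbc => c
  | aac => a
  | ccbba => cba => a

ac->; cb->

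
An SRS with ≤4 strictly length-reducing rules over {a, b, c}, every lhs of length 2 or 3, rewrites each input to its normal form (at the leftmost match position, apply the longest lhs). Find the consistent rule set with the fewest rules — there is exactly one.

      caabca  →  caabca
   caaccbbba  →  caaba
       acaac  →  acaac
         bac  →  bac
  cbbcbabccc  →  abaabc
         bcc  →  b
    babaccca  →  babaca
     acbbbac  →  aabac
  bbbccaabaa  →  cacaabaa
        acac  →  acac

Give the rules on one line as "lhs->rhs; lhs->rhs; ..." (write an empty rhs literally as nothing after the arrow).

bb->b; bbc->ca; cb->a; cc->

  | caabca
  | caaccbbba => caabbba => caabba => caaba
  | acaac
  | bac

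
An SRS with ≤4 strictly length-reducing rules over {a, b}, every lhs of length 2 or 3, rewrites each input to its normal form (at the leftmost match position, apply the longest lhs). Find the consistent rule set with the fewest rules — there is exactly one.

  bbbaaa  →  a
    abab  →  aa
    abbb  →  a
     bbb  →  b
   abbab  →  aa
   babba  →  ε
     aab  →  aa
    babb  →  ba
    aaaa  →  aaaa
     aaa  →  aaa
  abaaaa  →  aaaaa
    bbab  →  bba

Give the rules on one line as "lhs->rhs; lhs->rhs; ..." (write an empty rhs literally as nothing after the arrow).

ab->a; baa->; bbb->b

  | bbbaaa => baaa => a
  | abab => aab => aa
  | abbb => abb => ab => a
  | bbb => b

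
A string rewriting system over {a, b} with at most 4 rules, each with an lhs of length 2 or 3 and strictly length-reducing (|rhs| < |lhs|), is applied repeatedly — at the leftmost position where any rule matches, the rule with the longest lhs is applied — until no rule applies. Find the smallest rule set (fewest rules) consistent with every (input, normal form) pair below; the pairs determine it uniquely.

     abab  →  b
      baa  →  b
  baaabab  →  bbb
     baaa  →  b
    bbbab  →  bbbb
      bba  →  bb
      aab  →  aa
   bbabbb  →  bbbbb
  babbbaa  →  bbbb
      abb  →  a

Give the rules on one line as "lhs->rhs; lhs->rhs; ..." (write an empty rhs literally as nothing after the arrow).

ab->a; aba->; ba->b

  | abab => b
  | baa => ba => b
  | baaabab => baabab => babab => bbab => bbb
  | baaa => baa => ba => b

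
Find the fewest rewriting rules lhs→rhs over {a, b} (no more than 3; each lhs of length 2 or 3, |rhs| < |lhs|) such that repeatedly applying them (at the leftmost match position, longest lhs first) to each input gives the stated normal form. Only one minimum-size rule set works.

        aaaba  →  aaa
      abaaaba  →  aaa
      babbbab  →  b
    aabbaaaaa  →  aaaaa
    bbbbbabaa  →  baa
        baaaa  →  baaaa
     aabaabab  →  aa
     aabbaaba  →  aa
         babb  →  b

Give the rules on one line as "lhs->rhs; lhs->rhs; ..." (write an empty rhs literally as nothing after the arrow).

ab->; bb->b

  | aaaba => aaa
  | abaaaba => aaaba => aaa
  | babbbab => bbbab => bbab => bab => b
  | aabbaaaaa => abaaaaa => aaaaa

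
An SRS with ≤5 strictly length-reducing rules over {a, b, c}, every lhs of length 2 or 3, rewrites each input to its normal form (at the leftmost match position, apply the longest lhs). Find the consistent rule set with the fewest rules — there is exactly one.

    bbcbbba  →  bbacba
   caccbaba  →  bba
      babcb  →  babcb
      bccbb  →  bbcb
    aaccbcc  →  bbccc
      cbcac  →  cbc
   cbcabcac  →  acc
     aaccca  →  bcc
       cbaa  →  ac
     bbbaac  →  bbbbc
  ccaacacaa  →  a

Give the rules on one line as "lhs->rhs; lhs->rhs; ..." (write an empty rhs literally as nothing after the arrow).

aa->b; ca->; cbb->ac; ccb->bc

  | bbcbbba => bbacba
  | caccbaba => ccbaba => bcaba => bba
  | babcb
  | bccbb => bbcb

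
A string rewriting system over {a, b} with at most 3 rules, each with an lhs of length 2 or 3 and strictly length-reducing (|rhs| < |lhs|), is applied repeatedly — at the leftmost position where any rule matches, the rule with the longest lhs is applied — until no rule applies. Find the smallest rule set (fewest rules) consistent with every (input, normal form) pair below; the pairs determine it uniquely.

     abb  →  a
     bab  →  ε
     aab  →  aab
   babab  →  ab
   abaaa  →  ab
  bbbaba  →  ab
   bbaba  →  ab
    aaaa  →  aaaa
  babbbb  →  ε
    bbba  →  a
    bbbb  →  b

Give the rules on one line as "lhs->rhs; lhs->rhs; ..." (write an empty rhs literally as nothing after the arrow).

ba->b; bb->; bbb->

  | abb => a
  | bab => bb => ε
  | aab
  | babab => bbab => ab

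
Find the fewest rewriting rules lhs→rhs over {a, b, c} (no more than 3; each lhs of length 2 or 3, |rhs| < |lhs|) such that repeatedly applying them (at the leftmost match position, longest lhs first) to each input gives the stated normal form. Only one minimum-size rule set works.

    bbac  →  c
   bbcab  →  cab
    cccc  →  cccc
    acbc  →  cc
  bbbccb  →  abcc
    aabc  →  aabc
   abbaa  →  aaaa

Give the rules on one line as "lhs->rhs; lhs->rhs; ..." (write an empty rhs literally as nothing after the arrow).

ac->c; bb->a; cb->c

  | bbac => aac => ac => c
  | bbcab => acab => cab
  | cccc
  | acbc => cbc => cc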